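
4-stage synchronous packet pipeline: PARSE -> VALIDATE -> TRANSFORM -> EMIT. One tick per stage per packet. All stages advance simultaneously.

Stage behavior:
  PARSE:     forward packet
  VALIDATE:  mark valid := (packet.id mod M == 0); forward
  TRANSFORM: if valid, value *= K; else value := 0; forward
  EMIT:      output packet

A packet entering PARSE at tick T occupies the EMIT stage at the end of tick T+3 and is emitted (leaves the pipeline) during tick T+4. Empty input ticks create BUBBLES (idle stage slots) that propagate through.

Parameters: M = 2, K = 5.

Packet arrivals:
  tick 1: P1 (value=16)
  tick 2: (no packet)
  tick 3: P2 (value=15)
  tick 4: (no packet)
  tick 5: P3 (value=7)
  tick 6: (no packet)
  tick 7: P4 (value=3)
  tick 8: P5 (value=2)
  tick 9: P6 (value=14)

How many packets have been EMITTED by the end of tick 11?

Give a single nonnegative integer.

Tick 1: [PARSE:P1(v=16,ok=F), VALIDATE:-, TRANSFORM:-, EMIT:-] out:-; in:P1
Tick 2: [PARSE:-, VALIDATE:P1(v=16,ok=F), TRANSFORM:-, EMIT:-] out:-; in:-
Tick 3: [PARSE:P2(v=15,ok=F), VALIDATE:-, TRANSFORM:P1(v=0,ok=F), EMIT:-] out:-; in:P2
Tick 4: [PARSE:-, VALIDATE:P2(v=15,ok=T), TRANSFORM:-, EMIT:P1(v=0,ok=F)] out:-; in:-
Tick 5: [PARSE:P3(v=7,ok=F), VALIDATE:-, TRANSFORM:P2(v=75,ok=T), EMIT:-] out:P1(v=0); in:P3
Tick 6: [PARSE:-, VALIDATE:P3(v=7,ok=F), TRANSFORM:-, EMIT:P2(v=75,ok=T)] out:-; in:-
Tick 7: [PARSE:P4(v=3,ok=F), VALIDATE:-, TRANSFORM:P3(v=0,ok=F), EMIT:-] out:P2(v=75); in:P4
Tick 8: [PARSE:P5(v=2,ok=F), VALIDATE:P4(v=3,ok=T), TRANSFORM:-, EMIT:P3(v=0,ok=F)] out:-; in:P5
Tick 9: [PARSE:P6(v=14,ok=F), VALIDATE:P5(v=2,ok=F), TRANSFORM:P4(v=15,ok=T), EMIT:-] out:P3(v=0); in:P6
Tick 10: [PARSE:-, VALIDATE:P6(v=14,ok=T), TRANSFORM:P5(v=0,ok=F), EMIT:P4(v=15,ok=T)] out:-; in:-
Tick 11: [PARSE:-, VALIDATE:-, TRANSFORM:P6(v=70,ok=T), EMIT:P5(v=0,ok=F)] out:P4(v=15); in:-
Emitted by tick 11: ['P1', 'P2', 'P3', 'P4']

Answer: 4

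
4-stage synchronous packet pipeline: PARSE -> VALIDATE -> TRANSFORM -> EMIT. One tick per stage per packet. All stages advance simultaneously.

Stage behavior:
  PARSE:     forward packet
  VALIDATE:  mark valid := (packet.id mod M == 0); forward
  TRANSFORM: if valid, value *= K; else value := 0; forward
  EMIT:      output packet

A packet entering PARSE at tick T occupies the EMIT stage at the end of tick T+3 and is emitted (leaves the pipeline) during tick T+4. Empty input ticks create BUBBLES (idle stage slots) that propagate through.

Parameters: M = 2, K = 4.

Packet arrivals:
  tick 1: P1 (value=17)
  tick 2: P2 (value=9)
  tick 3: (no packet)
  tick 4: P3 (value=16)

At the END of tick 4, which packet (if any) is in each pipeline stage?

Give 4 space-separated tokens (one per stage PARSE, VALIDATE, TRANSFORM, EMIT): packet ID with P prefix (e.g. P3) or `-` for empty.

Answer: P3 - P2 P1

Derivation:
Tick 1: [PARSE:P1(v=17,ok=F), VALIDATE:-, TRANSFORM:-, EMIT:-] out:-; in:P1
Tick 2: [PARSE:P2(v=9,ok=F), VALIDATE:P1(v=17,ok=F), TRANSFORM:-, EMIT:-] out:-; in:P2
Tick 3: [PARSE:-, VALIDATE:P2(v=9,ok=T), TRANSFORM:P1(v=0,ok=F), EMIT:-] out:-; in:-
Tick 4: [PARSE:P3(v=16,ok=F), VALIDATE:-, TRANSFORM:P2(v=36,ok=T), EMIT:P1(v=0,ok=F)] out:-; in:P3
At end of tick 4: ['P3', '-', 'P2', 'P1']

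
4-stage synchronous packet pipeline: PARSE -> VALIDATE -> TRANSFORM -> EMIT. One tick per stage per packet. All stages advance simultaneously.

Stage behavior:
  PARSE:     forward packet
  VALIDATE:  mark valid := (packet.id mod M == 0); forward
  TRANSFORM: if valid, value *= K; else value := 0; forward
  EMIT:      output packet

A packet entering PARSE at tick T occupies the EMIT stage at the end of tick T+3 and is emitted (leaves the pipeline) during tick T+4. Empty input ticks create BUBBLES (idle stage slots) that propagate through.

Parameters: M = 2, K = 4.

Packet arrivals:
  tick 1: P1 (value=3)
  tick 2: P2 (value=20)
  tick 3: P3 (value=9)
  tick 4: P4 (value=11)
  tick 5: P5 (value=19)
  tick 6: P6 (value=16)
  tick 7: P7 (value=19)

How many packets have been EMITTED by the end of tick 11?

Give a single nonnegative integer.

Tick 1: [PARSE:P1(v=3,ok=F), VALIDATE:-, TRANSFORM:-, EMIT:-] out:-; in:P1
Tick 2: [PARSE:P2(v=20,ok=F), VALIDATE:P1(v=3,ok=F), TRANSFORM:-, EMIT:-] out:-; in:P2
Tick 3: [PARSE:P3(v=9,ok=F), VALIDATE:P2(v=20,ok=T), TRANSFORM:P1(v=0,ok=F), EMIT:-] out:-; in:P3
Tick 4: [PARSE:P4(v=11,ok=F), VALIDATE:P3(v=9,ok=F), TRANSFORM:P2(v=80,ok=T), EMIT:P1(v=0,ok=F)] out:-; in:P4
Tick 5: [PARSE:P5(v=19,ok=F), VALIDATE:P4(v=11,ok=T), TRANSFORM:P3(v=0,ok=F), EMIT:P2(v=80,ok=T)] out:P1(v=0); in:P5
Tick 6: [PARSE:P6(v=16,ok=F), VALIDATE:P5(v=19,ok=F), TRANSFORM:P4(v=44,ok=T), EMIT:P3(v=0,ok=F)] out:P2(v=80); in:P6
Tick 7: [PARSE:P7(v=19,ok=F), VALIDATE:P6(v=16,ok=T), TRANSFORM:P5(v=0,ok=F), EMIT:P4(v=44,ok=T)] out:P3(v=0); in:P7
Tick 8: [PARSE:-, VALIDATE:P7(v=19,ok=F), TRANSFORM:P6(v=64,ok=T), EMIT:P5(v=0,ok=F)] out:P4(v=44); in:-
Tick 9: [PARSE:-, VALIDATE:-, TRANSFORM:P7(v=0,ok=F), EMIT:P6(v=64,ok=T)] out:P5(v=0); in:-
Tick 10: [PARSE:-, VALIDATE:-, TRANSFORM:-, EMIT:P7(v=0,ok=F)] out:P6(v=64); in:-
Tick 11: [PARSE:-, VALIDATE:-, TRANSFORM:-, EMIT:-] out:P7(v=0); in:-
Emitted by tick 11: ['P1', 'P2', 'P3', 'P4', 'P5', 'P6', 'P7']

Answer: 7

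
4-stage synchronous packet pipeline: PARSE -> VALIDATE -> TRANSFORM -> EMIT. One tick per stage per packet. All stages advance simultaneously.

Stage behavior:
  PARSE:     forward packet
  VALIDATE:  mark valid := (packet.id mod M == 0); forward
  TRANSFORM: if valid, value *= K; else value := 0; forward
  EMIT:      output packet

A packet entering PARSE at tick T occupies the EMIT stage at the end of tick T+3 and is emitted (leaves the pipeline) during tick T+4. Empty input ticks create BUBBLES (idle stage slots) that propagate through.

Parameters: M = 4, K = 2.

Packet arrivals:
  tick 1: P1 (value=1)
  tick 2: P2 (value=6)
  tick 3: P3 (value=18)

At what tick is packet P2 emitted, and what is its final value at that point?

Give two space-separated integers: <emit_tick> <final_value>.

Answer: 6 0

Derivation:
Tick 1: [PARSE:P1(v=1,ok=F), VALIDATE:-, TRANSFORM:-, EMIT:-] out:-; in:P1
Tick 2: [PARSE:P2(v=6,ok=F), VALIDATE:P1(v=1,ok=F), TRANSFORM:-, EMIT:-] out:-; in:P2
Tick 3: [PARSE:P3(v=18,ok=F), VALIDATE:P2(v=6,ok=F), TRANSFORM:P1(v=0,ok=F), EMIT:-] out:-; in:P3
Tick 4: [PARSE:-, VALIDATE:P3(v=18,ok=F), TRANSFORM:P2(v=0,ok=F), EMIT:P1(v=0,ok=F)] out:-; in:-
Tick 5: [PARSE:-, VALIDATE:-, TRANSFORM:P3(v=0,ok=F), EMIT:P2(v=0,ok=F)] out:P1(v=0); in:-
Tick 6: [PARSE:-, VALIDATE:-, TRANSFORM:-, EMIT:P3(v=0,ok=F)] out:P2(v=0); in:-
Tick 7: [PARSE:-, VALIDATE:-, TRANSFORM:-, EMIT:-] out:P3(v=0); in:-
P2: arrives tick 2, valid=False (id=2, id%4=2), emit tick 6, final value 0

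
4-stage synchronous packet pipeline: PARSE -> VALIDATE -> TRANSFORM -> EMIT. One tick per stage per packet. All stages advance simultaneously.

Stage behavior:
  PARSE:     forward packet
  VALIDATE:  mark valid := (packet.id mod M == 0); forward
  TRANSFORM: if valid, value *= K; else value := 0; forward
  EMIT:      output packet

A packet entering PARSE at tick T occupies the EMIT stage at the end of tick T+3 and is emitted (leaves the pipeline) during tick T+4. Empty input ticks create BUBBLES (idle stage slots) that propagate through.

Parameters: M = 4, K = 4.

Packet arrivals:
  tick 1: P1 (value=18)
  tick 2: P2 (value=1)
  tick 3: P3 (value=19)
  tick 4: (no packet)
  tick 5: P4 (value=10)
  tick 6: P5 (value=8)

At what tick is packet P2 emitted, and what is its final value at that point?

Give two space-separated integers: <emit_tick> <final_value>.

Tick 1: [PARSE:P1(v=18,ok=F), VALIDATE:-, TRANSFORM:-, EMIT:-] out:-; in:P1
Tick 2: [PARSE:P2(v=1,ok=F), VALIDATE:P1(v=18,ok=F), TRANSFORM:-, EMIT:-] out:-; in:P2
Tick 3: [PARSE:P3(v=19,ok=F), VALIDATE:P2(v=1,ok=F), TRANSFORM:P1(v=0,ok=F), EMIT:-] out:-; in:P3
Tick 4: [PARSE:-, VALIDATE:P3(v=19,ok=F), TRANSFORM:P2(v=0,ok=F), EMIT:P1(v=0,ok=F)] out:-; in:-
Tick 5: [PARSE:P4(v=10,ok=F), VALIDATE:-, TRANSFORM:P3(v=0,ok=F), EMIT:P2(v=0,ok=F)] out:P1(v=0); in:P4
Tick 6: [PARSE:P5(v=8,ok=F), VALIDATE:P4(v=10,ok=T), TRANSFORM:-, EMIT:P3(v=0,ok=F)] out:P2(v=0); in:P5
Tick 7: [PARSE:-, VALIDATE:P5(v=8,ok=F), TRANSFORM:P4(v=40,ok=T), EMIT:-] out:P3(v=0); in:-
Tick 8: [PARSE:-, VALIDATE:-, TRANSFORM:P5(v=0,ok=F), EMIT:P4(v=40,ok=T)] out:-; in:-
Tick 9: [PARSE:-, VALIDATE:-, TRANSFORM:-, EMIT:P5(v=0,ok=F)] out:P4(v=40); in:-
Tick 10: [PARSE:-, VALIDATE:-, TRANSFORM:-, EMIT:-] out:P5(v=0); in:-
P2: arrives tick 2, valid=False (id=2, id%4=2), emit tick 6, final value 0

Answer: 6 0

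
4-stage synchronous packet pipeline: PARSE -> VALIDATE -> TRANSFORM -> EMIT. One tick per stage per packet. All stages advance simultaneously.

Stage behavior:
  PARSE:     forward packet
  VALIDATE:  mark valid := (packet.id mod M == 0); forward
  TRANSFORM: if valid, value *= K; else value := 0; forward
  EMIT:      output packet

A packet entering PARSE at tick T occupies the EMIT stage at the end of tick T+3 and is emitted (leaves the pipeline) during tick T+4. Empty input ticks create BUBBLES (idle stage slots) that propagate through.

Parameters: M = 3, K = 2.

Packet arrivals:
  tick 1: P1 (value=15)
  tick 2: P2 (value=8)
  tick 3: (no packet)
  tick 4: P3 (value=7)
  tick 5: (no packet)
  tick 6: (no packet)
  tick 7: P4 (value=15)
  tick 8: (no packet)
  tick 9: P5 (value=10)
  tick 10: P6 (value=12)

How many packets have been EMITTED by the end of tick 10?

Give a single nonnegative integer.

Answer: 3

Derivation:
Tick 1: [PARSE:P1(v=15,ok=F), VALIDATE:-, TRANSFORM:-, EMIT:-] out:-; in:P1
Tick 2: [PARSE:P2(v=8,ok=F), VALIDATE:P1(v=15,ok=F), TRANSFORM:-, EMIT:-] out:-; in:P2
Tick 3: [PARSE:-, VALIDATE:P2(v=8,ok=F), TRANSFORM:P1(v=0,ok=F), EMIT:-] out:-; in:-
Tick 4: [PARSE:P3(v=7,ok=F), VALIDATE:-, TRANSFORM:P2(v=0,ok=F), EMIT:P1(v=0,ok=F)] out:-; in:P3
Tick 5: [PARSE:-, VALIDATE:P3(v=7,ok=T), TRANSFORM:-, EMIT:P2(v=0,ok=F)] out:P1(v=0); in:-
Tick 6: [PARSE:-, VALIDATE:-, TRANSFORM:P3(v=14,ok=T), EMIT:-] out:P2(v=0); in:-
Tick 7: [PARSE:P4(v=15,ok=F), VALIDATE:-, TRANSFORM:-, EMIT:P3(v=14,ok=T)] out:-; in:P4
Tick 8: [PARSE:-, VALIDATE:P4(v=15,ok=F), TRANSFORM:-, EMIT:-] out:P3(v=14); in:-
Tick 9: [PARSE:P5(v=10,ok=F), VALIDATE:-, TRANSFORM:P4(v=0,ok=F), EMIT:-] out:-; in:P5
Tick 10: [PARSE:P6(v=12,ok=F), VALIDATE:P5(v=10,ok=F), TRANSFORM:-, EMIT:P4(v=0,ok=F)] out:-; in:P6
Emitted by tick 10: ['P1', 'P2', 'P3']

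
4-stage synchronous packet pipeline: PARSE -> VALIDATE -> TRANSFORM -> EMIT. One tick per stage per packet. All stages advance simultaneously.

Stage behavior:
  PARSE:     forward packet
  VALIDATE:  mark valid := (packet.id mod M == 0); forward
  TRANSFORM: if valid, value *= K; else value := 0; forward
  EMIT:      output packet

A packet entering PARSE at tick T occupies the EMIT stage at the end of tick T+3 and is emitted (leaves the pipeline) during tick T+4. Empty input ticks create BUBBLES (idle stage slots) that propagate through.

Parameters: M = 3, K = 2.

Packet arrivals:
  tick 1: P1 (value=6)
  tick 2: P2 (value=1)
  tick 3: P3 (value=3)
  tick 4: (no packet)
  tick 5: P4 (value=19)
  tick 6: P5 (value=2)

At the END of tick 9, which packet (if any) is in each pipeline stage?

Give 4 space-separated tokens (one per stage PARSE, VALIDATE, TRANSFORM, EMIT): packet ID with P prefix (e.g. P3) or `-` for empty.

Tick 1: [PARSE:P1(v=6,ok=F), VALIDATE:-, TRANSFORM:-, EMIT:-] out:-; in:P1
Tick 2: [PARSE:P2(v=1,ok=F), VALIDATE:P1(v=6,ok=F), TRANSFORM:-, EMIT:-] out:-; in:P2
Tick 3: [PARSE:P3(v=3,ok=F), VALIDATE:P2(v=1,ok=F), TRANSFORM:P1(v=0,ok=F), EMIT:-] out:-; in:P3
Tick 4: [PARSE:-, VALIDATE:P3(v=3,ok=T), TRANSFORM:P2(v=0,ok=F), EMIT:P1(v=0,ok=F)] out:-; in:-
Tick 5: [PARSE:P4(v=19,ok=F), VALIDATE:-, TRANSFORM:P3(v=6,ok=T), EMIT:P2(v=0,ok=F)] out:P1(v=0); in:P4
Tick 6: [PARSE:P5(v=2,ok=F), VALIDATE:P4(v=19,ok=F), TRANSFORM:-, EMIT:P3(v=6,ok=T)] out:P2(v=0); in:P5
Tick 7: [PARSE:-, VALIDATE:P5(v=2,ok=F), TRANSFORM:P4(v=0,ok=F), EMIT:-] out:P3(v=6); in:-
Tick 8: [PARSE:-, VALIDATE:-, TRANSFORM:P5(v=0,ok=F), EMIT:P4(v=0,ok=F)] out:-; in:-
Tick 9: [PARSE:-, VALIDATE:-, TRANSFORM:-, EMIT:P5(v=0,ok=F)] out:P4(v=0); in:-
At end of tick 9: ['-', '-', '-', 'P5']

Answer: - - - P5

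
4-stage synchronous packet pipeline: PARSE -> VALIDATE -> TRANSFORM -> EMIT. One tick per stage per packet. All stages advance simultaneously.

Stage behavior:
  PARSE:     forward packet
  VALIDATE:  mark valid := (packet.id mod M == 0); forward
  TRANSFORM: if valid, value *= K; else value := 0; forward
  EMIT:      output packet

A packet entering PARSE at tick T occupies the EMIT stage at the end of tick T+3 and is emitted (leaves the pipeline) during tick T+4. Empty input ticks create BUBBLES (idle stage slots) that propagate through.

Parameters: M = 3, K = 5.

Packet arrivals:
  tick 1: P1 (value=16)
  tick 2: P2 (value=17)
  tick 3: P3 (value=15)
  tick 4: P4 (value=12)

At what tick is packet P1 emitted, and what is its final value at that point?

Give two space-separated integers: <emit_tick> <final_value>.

Tick 1: [PARSE:P1(v=16,ok=F), VALIDATE:-, TRANSFORM:-, EMIT:-] out:-; in:P1
Tick 2: [PARSE:P2(v=17,ok=F), VALIDATE:P1(v=16,ok=F), TRANSFORM:-, EMIT:-] out:-; in:P2
Tick 3: [PARSE:P3(v=15,ok=F), VALIDATE:P2(v=17,ok=F), TRANSFORM:P1(v=0,ok=F), EMIT:-] out:-; in:P3
Tick 4: [PARSE:P4(v=12,ok=F), VALIDATE:P3(v=15,ok=T), TRANSFORM:P2(v=0,ok=F), EMIT:P1(v=0,ok=F)] out:-; in:P4
Tick 5: [PARSE:-, VALIDATE:P4(v=12,ok=F), TRANSFORM:P3(v=75,ok=T), EMIT:P2(v=0,ok=F)] out:P1(v=0); in:-
Tick 6: [PARSE:-, VALIDATE:-, TRANSFORM:P4(v=0,ok=F), EMIT:P3(v=75,ok=T)] out:P2(v=0); in:-
Tick 7: [PARSE:-, VALIDATE:-, TRANSFORM:-, EMIT:P4(v=0,ok=F)] out:P3(v=75); in:-
Tick 8: [PARSE:-, VALIDATE:-, TRANSFORM:-, EMIT:-] out:P4(v=0); in:-
P1: arrives tick 1, valid=False (id=1, id%3=1), emit tick 5, final value 0

Answer: 5 0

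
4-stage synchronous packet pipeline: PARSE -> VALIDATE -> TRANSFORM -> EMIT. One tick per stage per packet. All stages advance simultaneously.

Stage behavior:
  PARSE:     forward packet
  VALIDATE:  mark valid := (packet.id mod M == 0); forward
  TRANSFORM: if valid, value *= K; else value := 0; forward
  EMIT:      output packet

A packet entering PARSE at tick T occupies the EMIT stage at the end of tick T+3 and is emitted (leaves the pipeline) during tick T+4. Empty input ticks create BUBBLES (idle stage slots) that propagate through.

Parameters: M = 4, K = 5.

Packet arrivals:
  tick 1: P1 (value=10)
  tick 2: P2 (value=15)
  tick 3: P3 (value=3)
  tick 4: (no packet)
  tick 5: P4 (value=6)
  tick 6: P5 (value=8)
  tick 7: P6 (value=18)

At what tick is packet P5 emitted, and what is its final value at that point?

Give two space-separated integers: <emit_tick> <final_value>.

Tick 1: [PARSE:P1(v=10,ok=F), VALIDATE:-, TRANSFORM:-, EMIT:-] out:-; in:P1
Tick 2: [PARSE:P2(v=15,ok=F), VALIDATE:P1(v=10,ok=F), TRANSFORM:-, EMIT:-] out:-; in:P2
Tick 3: [PARSE:P3(v=3,ok=F), VALIDATE:P2(v=15,ok=F), TRANSFORM:P1(v=0,ok=F), EMIT:-] out:-; in:P3
Tick 4: [PARSE:-, VALIDATE:P3(v=3,ok=F), TRANSFORM:P2(v=0,ok=F), EMIT:P1(v=0,ok=F)] out:-; in:-
Tick 5: [PARSE:P4(v=6,ok=F), VALIDATE:-, TRANSFORM:P3(v=0,ok=F), EMIT:P2(v=0,ok=F)] out:P1(v=0); in:P4
Tick 6: [PARSE:P5(v=8,ok=F), VALIDATE:P4(v=6,ok=T), TRANSFORM:-, EMIT:P3(v=0,ok=F)] out:P2(v=0); in:P5
Tick 7: [PARSE:P6(v=18,ok=F), VALIDATE:P5(v=8,ok=F), TRANSFORM:P4(v=30,ok=T), EMIT:-] out:P3(v=0); in:P6
Tick 8: [PARSE:-, VALIDATE:P6(v=18,ok=F), TRANSFORM:P5(v=0,ok=F), EMIT:P4(v=30,ok=T)] out:-; in:-
Tick 9: [PARSE:-, VALIDATE:-, TRANSFORM:P6(v=0,ok=F), EMIT:P5(v=0,ok=F)] out:P4(v=30); in:-
Tick 10: [PARSE:-, VALIDATE:-, TRANSFORM:-, EMIT:P6(v=0,ok=F)] out:P5(v=0); in:-
Tick 11: [PARSE:-, VALIDATE:-, TRANSFORM:-, EMIT:-] out:P6(v=0); in:-
P5: arrives tick 6, valid=False (id=5, id%4=1), emit tick 10, final value 0

Answer: 10 0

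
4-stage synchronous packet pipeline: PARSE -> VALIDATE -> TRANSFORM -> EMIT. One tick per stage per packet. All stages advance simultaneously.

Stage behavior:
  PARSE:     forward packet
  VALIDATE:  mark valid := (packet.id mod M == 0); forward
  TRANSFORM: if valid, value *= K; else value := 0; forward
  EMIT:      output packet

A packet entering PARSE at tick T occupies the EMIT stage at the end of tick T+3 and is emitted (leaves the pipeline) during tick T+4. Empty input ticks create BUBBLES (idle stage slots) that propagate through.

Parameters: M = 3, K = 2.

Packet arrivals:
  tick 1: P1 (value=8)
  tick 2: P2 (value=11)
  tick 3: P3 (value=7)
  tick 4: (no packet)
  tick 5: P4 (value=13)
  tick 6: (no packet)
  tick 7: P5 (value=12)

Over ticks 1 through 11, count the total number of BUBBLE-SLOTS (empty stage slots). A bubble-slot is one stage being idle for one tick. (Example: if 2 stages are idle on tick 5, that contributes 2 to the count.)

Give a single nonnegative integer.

Tick 1: [PARSE:P1(v=8,ok=F), VALIDATE:-, TRANSFORM:-, EMIT:-] out:-; bubbles=3
Tick 2: [PARSE:P2(v=11,ok=F), VALIDATE:P1(v=8,ok=F), TRANSFORM:-, EMIT:-] out:-; bubbles=2
Tick 3: [PARSE:P3(v=7,ok=F), VALIDATE:P2(v=11,ok=F), TRANSFORM:P1(v=0,ok=F), EMIT:-] out:-; bubbles=1
Tick 4: [PARSE:-, VALIDATE:P3(v=7,ok=T), TRANSFORM:P2(v=0,ok=F), EMIT:P1(v=0,ok=F)] out:-; bubbles=1
Tick 5: [PARSE:P4(v=13,ok=F), VALIDATE:-, TRANSFORM:P3(v=14,ok=T), EMIT:P2(v=0,ok=F)] out:P1(v=0); bubbles=1
Tick 6: [PARSE:-, VALIDATE:P4(v=13,ok=F), TRANSFORM:-, EMIT:P3(v=14,ok=T)] out:P2(v=0); bubbles=2
Tick 7: [PARSE:P5(v=12,ok=F), VALIDATE:-, TRANSFORM:P4(v=0,ok=F), EMIT:-] out:P3(v=14); bubbles=2
Tick 8: [PARSE:-, VALIDATE:P5(v=12,ok=F), TRANSFORM:-, EMIT:P4(v=0,ok=F)] out:-; bubbles=2
Tick 9: [PARSE:-, VALIDATE:-, TRANSFORM:P5(v=0,ok=F), EMIT:-] out:P4(v=0); bubbles=3
Tick 10: [PARSE:-, VALIDATE:-, TRANSFORM:-, EMIT:P5(v=0,ok=F)] out:-; bubbles=3
Tick 11: [PARSE:-, VALIDATE:-, TRANSFORM:-, EMIT:-] out:P5(v=0); bubbles=4
Total bubble-slots: 24

Answer: 24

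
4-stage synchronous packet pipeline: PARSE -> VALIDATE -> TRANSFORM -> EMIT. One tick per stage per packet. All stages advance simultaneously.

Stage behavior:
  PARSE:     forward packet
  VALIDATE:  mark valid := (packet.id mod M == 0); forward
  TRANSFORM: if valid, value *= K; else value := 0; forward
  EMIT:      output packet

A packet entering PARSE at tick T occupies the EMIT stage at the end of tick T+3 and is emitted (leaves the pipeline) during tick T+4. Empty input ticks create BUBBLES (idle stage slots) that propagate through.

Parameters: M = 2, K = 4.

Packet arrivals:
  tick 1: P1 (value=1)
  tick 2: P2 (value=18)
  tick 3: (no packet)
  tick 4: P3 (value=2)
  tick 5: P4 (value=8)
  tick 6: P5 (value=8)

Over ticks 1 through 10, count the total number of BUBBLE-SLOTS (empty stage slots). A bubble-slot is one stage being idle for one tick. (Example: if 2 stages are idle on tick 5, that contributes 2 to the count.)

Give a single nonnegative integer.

Tick 1: [PARSE:P1(v=1,ok=F), VALIDATE:-, TRANSFORM:-, EMIT:-] out:-; bubbles=3
Tick 2: [PARSE:P2(v=18,ok=F), VALIDATE:P1(v=1,ok=F), TRANSFORM:-, EMIT:-] out:-; bubbles=2
Tick 3: [PARSE:-, VALIDATE:P2(v=18,ok=T), TRANSFORM:P1(v=0,ok=F), EMIT:-] out:-; bubbles=2
Tick 4: [PARSE:P3(v=2,ok=F), VALIDATE:-, TRANSFORM:P2(v=72,ok=T), EMIT:P1(v=0,ok=F)] out:-; bubbles=1
Tick 5: [PARSE:P4(v=8,ok=F), VALIDATE:P3(v=2,ok=F), TRANSFORM:-, EMIT:P2(v=72,ok=T)] out:P1(v=0); bubbles=1
Tick 6: [PARSE:P5(v=8,ok=F), VALIDATE:P4(v=8,ok=T), TRANSFORM:P3(v=0,ok=F), EMIT:-] out:P2(v=72); bubbles=1
Tick 7: [PARSE:-, VALIDATE:P5(v=8,ok=F), TRANSFORM:P4(v=32,ok=T), EMIT:P3(v=0,ok=F)] out:-; bubbles=1
Tick 8: [PARSE:-, VALIDATE:-, TRANSFORM:P5(v=0,ok=F), EMIT:P4(v=32,ok=T)] out:P3(v=0); bubbles=2
Tick 9: [PARSE:-, VALIDATE:-, TRANSFORM:-, EMIT:P5(v=0,ok=F)] out:P4(v=32); bubbles=3
Tick 10: [PARSE:-, VALIDATE:-, TRANSFORM:-, EMIT:-] out:P5(v=0); bubbles=4
Total bubble-slots: 20

Answer: 20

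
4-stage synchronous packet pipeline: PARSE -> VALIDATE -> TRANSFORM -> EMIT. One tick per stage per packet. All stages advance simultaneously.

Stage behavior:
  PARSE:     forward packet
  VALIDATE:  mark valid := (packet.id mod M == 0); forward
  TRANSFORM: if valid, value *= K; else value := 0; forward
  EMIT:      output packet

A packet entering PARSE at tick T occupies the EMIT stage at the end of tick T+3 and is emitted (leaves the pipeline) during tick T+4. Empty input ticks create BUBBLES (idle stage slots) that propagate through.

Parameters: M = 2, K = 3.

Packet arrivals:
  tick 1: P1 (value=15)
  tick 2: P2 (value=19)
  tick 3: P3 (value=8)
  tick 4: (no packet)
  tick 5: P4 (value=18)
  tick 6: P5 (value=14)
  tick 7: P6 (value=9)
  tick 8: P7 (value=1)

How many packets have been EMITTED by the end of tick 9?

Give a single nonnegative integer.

Tick 1: [PARSE:P1(v=15,ok=F), VALIDATE:-, TRANSFORM:-, EMIT:-] out:-; in:P1
Tick 2: [PARSE:P2(v=19,ok=F), VALIDATE:P1(v=15,ok=F), TRANSFORM:-, EMIT:-] out:-; in:P2
Tick 3: [PARSE:P3(v=8,ok=F), VALIDATE:P2(v=19,ok=T), TRANSFORM:P1(v=0,ok=F), EMIT:-] out:-; in:P3
Tick 4: [PARSE:-, VALIDATE:P3(v=8,ok=F), TRANSFORM:P2(v=57,ok=T), EMIT:P1(v=0,ok=F)] out:-; in:-
Tick 5: [PARSE:P4(v=18,ok=F), VALIDATE:-, TRANSFORM:P3(v=0,ok=F), EMIT:P2(v=57,ok=T)] out:P1(v=0); in:P4
Tick 6: [PARSE:P5(v=14,ok=F), VALIDATE:P4(v=18,ok=T), TRANSFORM:-, EMIT:P3(v=0,ok=F)] out:P2(v=57); in:P5
Tick 7: [PARSE:P6(v=9,ok=F), VALIDATE:P5(v=14,ok=F), TRANSFORM:P4(v=54,ok=T), EMIT:-] out:P3(v=0); in:P6
Tick 8: [PARSE:P7(v=1,ok=F), VALIDATE:P6(v=9,ok=T), TRANSFORM:P5(v=0,ok=F), EMIT:P4(v=54,ok=T)] out:-; in:P7
Tick 9: [PARSE:-, VALIDATE:P7(v=1,ok=F), TRANSFORM:P6(v=27,ok=T), EMIT:P5(v=0,ok=F)] out:P4(v=54); in:-
Emitted by tick 9: ['P1', 'P2', 'P3', 'P4']

Answer: 4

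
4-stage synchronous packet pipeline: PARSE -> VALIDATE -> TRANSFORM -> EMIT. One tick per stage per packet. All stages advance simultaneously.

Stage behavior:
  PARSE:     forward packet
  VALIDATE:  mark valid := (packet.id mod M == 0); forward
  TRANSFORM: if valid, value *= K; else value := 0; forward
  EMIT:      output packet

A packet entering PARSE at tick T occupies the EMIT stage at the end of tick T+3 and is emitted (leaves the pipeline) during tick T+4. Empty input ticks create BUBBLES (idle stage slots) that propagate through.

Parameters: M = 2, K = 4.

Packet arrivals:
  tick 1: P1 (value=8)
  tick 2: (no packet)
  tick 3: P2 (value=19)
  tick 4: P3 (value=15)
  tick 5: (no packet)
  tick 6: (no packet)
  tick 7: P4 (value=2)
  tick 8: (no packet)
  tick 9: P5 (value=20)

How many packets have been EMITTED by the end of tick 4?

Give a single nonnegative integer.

Tick 1: [PARSE:P1(v=8,ok=F), VALIDATE:-, TRANSFORM:-, EMIT:-] out:-; in:P1
Tick 2: [PARSE:-, VALIDATE:P1(v=8,ok=F), TRANSFORM:-, EMIT:-] out:-; in:-
Tick 3: [PARSE:P2(v=19,ok=F), VALIDATE:-, TRANSFORM:P1(v=0,ok=F), EMIT:-] out:-; in:P2
Tick 4: [PARSE:P3(v=15,ok=F), VALIDATE:P2(v=19,ok=T), TRANSFORM:-, EMIT:P1(v=0,ok=F)] out:-; in:P3
Emitted by tick 4: []

Answer: 0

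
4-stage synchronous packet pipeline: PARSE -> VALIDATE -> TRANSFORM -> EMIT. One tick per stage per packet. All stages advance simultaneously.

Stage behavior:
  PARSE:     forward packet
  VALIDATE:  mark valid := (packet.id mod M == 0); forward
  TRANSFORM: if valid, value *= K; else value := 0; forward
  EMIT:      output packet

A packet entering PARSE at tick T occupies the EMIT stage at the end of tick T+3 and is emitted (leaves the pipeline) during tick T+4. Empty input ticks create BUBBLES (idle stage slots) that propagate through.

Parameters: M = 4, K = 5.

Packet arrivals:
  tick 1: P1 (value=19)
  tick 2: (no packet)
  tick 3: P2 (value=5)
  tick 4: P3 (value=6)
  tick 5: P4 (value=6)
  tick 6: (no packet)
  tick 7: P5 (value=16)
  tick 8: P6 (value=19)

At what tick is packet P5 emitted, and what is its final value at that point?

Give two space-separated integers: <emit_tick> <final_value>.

Tick 1: [PARSE:P1(v=19,ok=F), VALIDATE:-, TRANSFORM:-, EMIT:-] out:-; in:P1
Tick 2: [PARSE:-, VALIDATE:P1(v=19,ok=F), TRANSFORM:-, EMIT:-] out:-; in:-
Tick 3: [PARSE:P2(v=5,ok=F), VALIDATE:-, TRANSFORM:P1(v=0,ok=F), EMIT:-] out:-; in:P2
Tick 4: [PARSE:P3(v=6,ok=F), VALIDATE:P2(v=5,ok=F), TRANSFORM:-, EMIT:P1(v=0,ok=F)] out:-; in:P3
Tick 5: [PARSE:P4(v=6,ok=F), VALIDATE:P3(v=6,ok=F), TRANSFORM:P2(v=0,ok=F), EMIT:-] out:P1(v=0); in:P4
Tick 6: [PARSE:-, VALIDATE:P4(v=6,ok=T), TRANSFORM:P3(v=0,ok=F), EMIT:P2(v=0,ok=F)] out:-; in:-
Tick 7: [PARSE:P5(v=16,ok=F), VALIDATE:-, TRANSFORM:P4(v=30,ok=T), EMIT:P3(v=0,ok=F)] out:P2(v=0); in:P5
Tick 8: [PARSE:P6(v=19,ok=F), VALIDATE:P5(v=16,ok=F), TRANSFORM:-, EMIT:P4(v=30,ok=T)] out:P3(v=0); in:P6
Tick 9: [PARSE:-, VALIDATE:P6(v=19,ok=F), TRANSFORM:P5(v=0,ok=F), EMIT:-] out:P4(v=30); in:-
Tick 10: [PARSE:-, VALIDATE:-, TRANSFORM:P6(v=0,ok=F), EMIT:P5(v=0,ok=F)] out:-; in:-
Tick 11: [PARSE:-, VALIDATE:-, TRANSFORM:-, EMIT:P6(v=0,ok=F)] out:P5(v=0); in:-
Tick 12: [PARSE:-, VALIDATE:-, TRANSFORM:-, EMIT:-] out:P6(v=0); in:-
P5: arrives tick 7, valid=False (id=5, id%4=1), emit tick 11, final value 0

Answer: 11 0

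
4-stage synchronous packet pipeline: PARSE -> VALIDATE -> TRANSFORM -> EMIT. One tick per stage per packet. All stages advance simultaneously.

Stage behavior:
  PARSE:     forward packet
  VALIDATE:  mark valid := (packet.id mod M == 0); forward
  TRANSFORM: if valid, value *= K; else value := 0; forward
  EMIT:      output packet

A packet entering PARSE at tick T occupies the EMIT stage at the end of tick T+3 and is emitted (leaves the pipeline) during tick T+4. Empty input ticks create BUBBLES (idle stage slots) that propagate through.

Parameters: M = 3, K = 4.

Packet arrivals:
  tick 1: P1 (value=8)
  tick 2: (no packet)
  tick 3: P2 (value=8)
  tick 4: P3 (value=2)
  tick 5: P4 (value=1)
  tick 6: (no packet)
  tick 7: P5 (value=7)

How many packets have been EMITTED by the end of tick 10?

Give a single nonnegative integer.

Tick 1: [PARSE:P1(v=8,ok=F), VALIDATE:-, TRANSFORM:-, EMIT:-] out:-; in:P1
Tick 2: [PARSE:-, VALIDATE:P1(v=8,ok=F), TRANSFORM:-, EMIT:-] out:-; in:-
Tick 3: [PARSE:P2(v=8,ok=F), VALIDATE:-, TRANSFORM:P1(v=0,ok=F), EMIT:-] out:-; in:P2
Tick 4: [PARSE:P3(v=2,ok=F), VALIDATE:P2(v=8,ok=F), TRANSFORM:-, EMIT:P1(v=0,ok=F)] out:-; in:P3
Tick 5: [PARSE:P4(v=1,ok=F), VALIDATE:P3(v=2,ok=T), TRANSFORM:P2(v=0,ok=F), EMIT:-] out:P1(v=0); in:P4
Tick 6: [PARSE:-, VALIDATE:P4(v=1,ok=F), TRANSFORM:P3(v=8,ok=T), EMIT:P2(v=0,ok=F)] out:-; in:-
Tick 7: [PARSE:P5(v=7,ok=F), VALIDATE:-, TRANSFORM:P4(v=0,ok=F), EMIT:P3(v=8,ok=T)] out:P2(v=0); in:P5
Tick 8: [PARSE:-, VALIDATE:P5(v=7,ok=F), TRANSFORM:-, EMIT:P4(v=0,ok=F)] out:P3(v=8); in:-
Tick 9: [PARSE:-, VALIDATE:-, TRANSFORM:P5(v=0,ok=F), EMIT:-] out:P4(v=0); in:-
Tick 10: [PARSE:-, VALIDATE:-, TRANSFORM:-, EMIT:P5(v=0,ok=F)] out:-; in:-
Emitted by tick 10: ['P1', 'P2', 'P3', 'P4']

Answer: 4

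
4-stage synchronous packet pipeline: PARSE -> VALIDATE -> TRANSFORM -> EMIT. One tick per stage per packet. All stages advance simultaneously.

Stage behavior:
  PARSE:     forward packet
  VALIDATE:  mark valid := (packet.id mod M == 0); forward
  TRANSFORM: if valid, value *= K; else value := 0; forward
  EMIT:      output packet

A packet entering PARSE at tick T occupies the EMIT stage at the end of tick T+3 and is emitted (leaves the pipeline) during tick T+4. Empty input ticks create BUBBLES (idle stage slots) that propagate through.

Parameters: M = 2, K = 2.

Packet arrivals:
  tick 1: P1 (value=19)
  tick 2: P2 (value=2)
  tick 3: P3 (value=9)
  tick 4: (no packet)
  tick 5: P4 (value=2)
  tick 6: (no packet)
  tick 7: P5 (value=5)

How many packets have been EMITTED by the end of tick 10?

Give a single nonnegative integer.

Tick 1: [PARSE:P1(v=19,ok=F), VALIDATE:-, TRANSFORM:-, EMIT:-] out:-; in:P1
Tick 2: [PARSE:P2(v=2,ok=F), VALIDATE:P1(v=19,ok=F), TRANSFORM:-, EMIT:-] out:-; in:P2
Tick 3: [PARSE:P3(v=9,ok=F), VALIDATE:P2(v=2,ok=T), TRANSFORM:P1(v=0,ok=F), EMIT:-] out:-; in:P3
Tick 4: [PARSE:-, VALIDATE:P3(v=9,ok=F), TRANSFORM:P2(v=4,ok=T), EMIT:P1(v=0,ok=F)] out:-; in:-
Tick 5: [PARSE:P4(v=2,ok=F), VALIDATE:-, TRANSFORM:P3(v=0,ok=F), EMIT:P2(v=4,ok=T)] out:P1(v=0); in:P4
Tick 6: [PARSE:-, VALIDATE:P4(v=2,ok=T), TRANSFORM:-, EMIT:P3(v=0,ok=F)] out:P2(v=4); in:-
Tick 7: [PARSE:P5(v=5,ok=F), VALIDATE:-, TRANSFORM:P4(v=4,ok=T), EMIT:-] out:P3(v=0); in:P5
Tick 8: [PARSE:-, VALIDATE:P5(v=5,ok=F), TRANSFORM:-, EMIT:P4(v=4,ok=T)] out:-; in:-
Tick 9: [PARSE:-, VALIDATE:-, TRANSFORM:P5(v=0,ok=F), EMIT:-] out:P4(v=4); in:-
Tick 10: [PARSE:-, VALIDATE:-, TRANSFORM:-, EMIT:P5(v=0,ok=F)] out:-; in:-
Emitted by tick 10: ['P1', 'P2', 'P3', 'P4']

Answer: 4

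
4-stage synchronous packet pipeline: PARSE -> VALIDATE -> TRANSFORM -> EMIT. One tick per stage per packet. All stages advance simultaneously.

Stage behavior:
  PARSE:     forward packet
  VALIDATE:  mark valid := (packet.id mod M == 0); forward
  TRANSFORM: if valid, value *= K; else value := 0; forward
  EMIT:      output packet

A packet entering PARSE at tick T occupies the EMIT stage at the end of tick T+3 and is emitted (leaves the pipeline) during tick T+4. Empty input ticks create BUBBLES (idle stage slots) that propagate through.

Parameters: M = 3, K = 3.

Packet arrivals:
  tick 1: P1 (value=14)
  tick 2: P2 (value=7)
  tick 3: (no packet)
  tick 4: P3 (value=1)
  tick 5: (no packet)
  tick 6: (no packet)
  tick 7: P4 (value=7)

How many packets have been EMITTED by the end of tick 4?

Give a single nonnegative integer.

Tick 1: [PARSE:P1(v=14,ok=F), VALIDATE:-, TRANSFORM:-, EMIT:-] out:-; in:P1
Tick 2: [PARSE:P2(v=7,ok=F), VALIDATE:P1(v=14,ok=F), TRANSFORM:-, EMIT:-] out:-; in:P2
Tick 3: [PARSE:-, VALIDATE:P2(v=7,ok=F), TRANSFORM:P1(v=0,ok=F), EMIT:-] out:-; in:-
Tick 4: [PARSE:P3(v=1,ok=F), VALIDATE:-, TRANSFORM:P2(v=0,ok=F), EMIT:P1(v=0,ok=F)] out:-; in:P3
Emitted by tick 4: []

Answer: 0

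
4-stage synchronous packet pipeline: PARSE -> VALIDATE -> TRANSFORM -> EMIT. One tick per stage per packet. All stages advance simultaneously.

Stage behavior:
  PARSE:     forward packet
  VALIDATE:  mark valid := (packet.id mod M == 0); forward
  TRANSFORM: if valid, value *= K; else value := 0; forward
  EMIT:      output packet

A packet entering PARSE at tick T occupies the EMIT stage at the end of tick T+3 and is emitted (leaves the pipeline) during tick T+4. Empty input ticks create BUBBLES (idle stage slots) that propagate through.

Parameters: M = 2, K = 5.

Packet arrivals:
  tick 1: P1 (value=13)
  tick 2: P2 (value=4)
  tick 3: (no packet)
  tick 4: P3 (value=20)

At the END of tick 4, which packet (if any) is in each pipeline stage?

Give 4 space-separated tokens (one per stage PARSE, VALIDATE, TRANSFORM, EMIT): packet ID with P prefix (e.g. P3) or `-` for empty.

Tick 1: [PARSE:P1(v=13,ok=F), VALIDATE:-, TRANSFORM:-, EMIT:-] out:-; in:P1
Tick 2: [PARSE:P2(v=4,ok=F), VALIDATE:P1(v=13,ok=F), TRANSFORM:-, EMIT:-] out:-; in:P2
Tick 3: [PARSE:-, VALIDATE:P2(v=4,ok=T), TRANSFORM:P1(v=0,ok=F), EMIT:-] out:-; in:-
Tick 4: [PARSE:P3(v=20,ok=F), VALIDATE:-, TRANSFORM:P2(v=20,ok=T), EMIT:P1(v=0,ok=F)] out:-; in:P3
At end of tick 4: ['P3', '-', 'P2', 'P1']

Answer: P3 - P2 P1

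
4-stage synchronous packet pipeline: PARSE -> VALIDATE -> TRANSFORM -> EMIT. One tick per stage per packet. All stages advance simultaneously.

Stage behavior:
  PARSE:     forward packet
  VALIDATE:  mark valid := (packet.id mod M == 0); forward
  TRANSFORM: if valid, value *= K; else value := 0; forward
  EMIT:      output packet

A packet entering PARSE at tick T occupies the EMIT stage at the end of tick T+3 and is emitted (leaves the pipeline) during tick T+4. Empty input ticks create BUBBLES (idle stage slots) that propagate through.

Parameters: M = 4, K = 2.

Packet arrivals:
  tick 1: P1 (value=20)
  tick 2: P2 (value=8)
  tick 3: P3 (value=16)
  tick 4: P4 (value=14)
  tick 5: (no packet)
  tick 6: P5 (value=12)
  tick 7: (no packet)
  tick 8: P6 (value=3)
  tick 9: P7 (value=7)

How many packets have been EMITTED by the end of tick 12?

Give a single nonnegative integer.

Tick 1: [PARSE:P1(v=20,ok=F), VALIDATE:-, TRANSFORM:-, EMIT:-] out:-; in:P1
Tick 2: [PARSE:P2(v=8,ok=F), VALIDATE:P1(v=20,ok=F), TRANSFORM:-, EMIT:-] out:-; in:P2
Tick 3: [PARSE:P3(v=16,ok=F), VALIDATE:P2(v=8,ok=F), TRANSFORM:P1(v=0,ok=F), EMIT:-] out:-; in:P3
Tick 4: [PARSE:P4(v=14,ok=F), VALIDATE:P3(v=16,ok=F), TRANSFORM:P2(v=0,ok=F), EMIT:P1(v=0,ok=F)] out:-; in:P4
Tick 5: [PARSE:-, VALIDATE:P4(v=14,ok=T), TRANSFORM:P3(v=0,ok=F), EMIT:P2(v=0,ok=F)] out:P1(v=0); in:-
Tick 6: [PARSE:P5(v=12,ok=F), VALIDATE:-, TRANSFORM:P4(v=28,ok=T), EMIT:P3(v=0,ok=F)] out:P2(v=0); in:P5
Tick 7: [PARSE:-, VALIDATE:P5(v=12,ok=F), TRANSFORM:-, EMIT:P4(v=28,ok=T)] out:P3(v=0); in:-
Tick 8: [PARSE:P6(v=3,ok=F), VALIDATE:-, TRANSFORM:P5(v=0,ok=F), EMIT:-] out:P4(v=28); in:P6
Tick 9: [PARSE:P7(v=7,ok=F), VALIDATE:P6(v=3,ok=F), TRANSFORM:-, EMIT:P5(v=0,ok=F)] out:-; in:P7
Tick 10: [PARSE:-, VALIDATE:P7(v=7,ok=F), TRANSFORM:P6(v=0,ok=F), EMIT:-] out:P5(v=0); in:-
Tick 11: [PARSE:-, VALIDATE:-, TRANSFORM:P7(v=0,ok=F), EMIT:P6(v=0,ok=F)] out:-; in:-
Tick 12: [PARSE:-, VALIDATE:-, TRANSFORM:-, EMIT:P7(v=0,ok=F)] out:P6(v=0); in:-
Emitted by tick 12: ['P1', 'P2', 'P3', 'P4', 'P5', 'P6']

Answer: 6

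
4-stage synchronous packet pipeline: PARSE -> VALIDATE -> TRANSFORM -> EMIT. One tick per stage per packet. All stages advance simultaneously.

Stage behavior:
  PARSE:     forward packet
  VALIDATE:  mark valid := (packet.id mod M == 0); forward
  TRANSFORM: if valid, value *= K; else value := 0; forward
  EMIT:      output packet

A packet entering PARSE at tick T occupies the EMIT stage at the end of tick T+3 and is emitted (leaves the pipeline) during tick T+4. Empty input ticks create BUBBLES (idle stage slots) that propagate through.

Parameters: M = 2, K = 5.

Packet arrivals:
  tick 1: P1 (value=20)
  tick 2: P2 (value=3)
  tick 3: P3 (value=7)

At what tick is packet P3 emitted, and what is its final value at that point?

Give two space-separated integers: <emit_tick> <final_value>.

Answer: 7 0

Derivation:
Tick 1: [PARSE:P1(v=20,ok=F), VALIDATE:-, TRANSFORM:-, EMIT:-] out:-; in:P1
Tick 2: [PARSE:P2(v=3,ok=F), VALIDATE:P1(v=20,ok=F), TRANSFORM:-, EMIT:-] out:-; in:P2
Tick 3: [PARSE:P3(v=7,ok=F), VALIDATE:P2(v=3,ok=T), TRANSFORM:P1(v=0,ok=F), EMIT:-] out:-; in:P3
Tick 4: [PARSE:-, VALIDATE:P3(v=7,ok=F), TRANSFORM:P2(v=15,ok=T), EMIT:P1(v=0,ok=F)] out:-; in:-
Tick 5: [PARSE:-, VALIDATE:-, TRANSFORM:P3(v=0,ok=F), EMIT:P2(v=15,ok=T)] out:P1(v=0); in:-
Tick 6: [PARSE:-, VALIDATE:-, TRANSFORM:-, EMIT:P3(v=0,ok=F)] out:P2(v=15); in:-
Tick 7: [PARSE:-, VALIDATE:-, TRANSFORM:-, EMIT:-] out:P3(v=0); in:-
P3: arrives tick 3, valid=False (id=3, id%2=1), emit tick 7, final value 0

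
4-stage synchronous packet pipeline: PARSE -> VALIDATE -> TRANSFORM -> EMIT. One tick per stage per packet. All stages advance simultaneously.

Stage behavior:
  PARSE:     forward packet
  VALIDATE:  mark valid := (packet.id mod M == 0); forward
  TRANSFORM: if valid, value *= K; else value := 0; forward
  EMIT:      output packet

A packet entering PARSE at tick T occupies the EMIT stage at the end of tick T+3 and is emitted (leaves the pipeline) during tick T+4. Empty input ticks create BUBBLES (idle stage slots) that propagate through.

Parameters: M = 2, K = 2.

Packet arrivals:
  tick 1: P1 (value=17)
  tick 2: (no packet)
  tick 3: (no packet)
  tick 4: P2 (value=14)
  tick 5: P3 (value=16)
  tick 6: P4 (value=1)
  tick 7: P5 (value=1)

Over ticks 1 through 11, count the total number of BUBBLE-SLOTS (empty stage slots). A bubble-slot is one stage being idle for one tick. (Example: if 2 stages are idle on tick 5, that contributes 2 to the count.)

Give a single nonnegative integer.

Answer: 24

Derivation:
Tick 1: [PARSE:P1(v=17,ok=F), VALIDATE:-, TRANSFORM:-, EMIT:-] out:-; bubbles=3
Tick 2: [PARSE:-, VALIDATE:P1(v=17,ok=F), TRANSFORM:-, EMIT:-] out:-; bubbles=3
Tick 3: [PARSE:-, VALIDATE:-, TRANSFORM:P1(v=0,ok=F), EMIT:-] out:-; bubbles=3
Tick 4: [PARSE:P2(v=14,ok=F), VALIDATE:-, TRANSFORM:-, EMIT:P1(v=0,ok=F)] out:-; bubbles=2
Tick 5: [PARSE:P3(v=16,ok=F), VALIDATE:P2(v=14,ok=T), TRANSFORM:-, EMIT:-] out:P1(v=0); bubbles=2
Tick 6: [PARSE:P4(v=1,ok=F), VALIDATE:P3(v=16,ok=F), TRANSFORM:P2(v=28,ok=T), EMIT:-] out:-; bubbles=1
Tick 7: [PARSE:P5(v=1,ok=F), VALIDATE:P4(v=1,ok=T), TRANSFORM:P3(v=0,ok=F), EMIT:P2(v=28,ok=T)] out:-; bubbles=0
Tick 8: [PARSE:-, VALIDATE:P5(v=1,ok=F), TRANSFORM:P4(v=2,ok=T), EMIT:P3(v=0,ok=F)] out:P2(v=28); bubbles=1
Tick 9: [PARSE:-, VALIDATE:-, TRANSFORM:P5(v=0,ok=F), EMIT:P4(v=2,ok=T)] out:P3(v=0); bubbles=2
Tick 10: [PARSE:-, VALIDATE:-, TRANSFORM:-, EMIT:P5(v=0,ok=F)] out:P4(v=2); bubbles=3
Tick 11: [PARSE:-, VALIDATE:-, TRANSFORM:-, EMIT:-] out:P5(v=0); bubbles=4
Total bubble-slots: 24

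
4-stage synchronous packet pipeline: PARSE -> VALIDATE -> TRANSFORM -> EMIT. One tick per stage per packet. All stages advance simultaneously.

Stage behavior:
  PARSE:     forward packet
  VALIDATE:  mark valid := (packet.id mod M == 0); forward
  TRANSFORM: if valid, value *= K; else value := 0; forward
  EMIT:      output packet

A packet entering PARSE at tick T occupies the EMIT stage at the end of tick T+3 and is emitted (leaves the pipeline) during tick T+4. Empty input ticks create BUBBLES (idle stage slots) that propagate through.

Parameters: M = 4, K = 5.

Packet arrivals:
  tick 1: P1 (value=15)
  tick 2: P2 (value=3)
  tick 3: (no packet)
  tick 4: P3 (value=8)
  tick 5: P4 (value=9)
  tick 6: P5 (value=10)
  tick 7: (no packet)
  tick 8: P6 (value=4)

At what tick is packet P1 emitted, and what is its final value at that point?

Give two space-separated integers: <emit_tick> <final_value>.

Tick 1: [PARSE:P1(v=15,ok=F), VALIDATE:-, TRANSFORM:-, EMIT:-] out:-; in:P1
Tick 2: [PARSE:P2(v=3,ok=F), VALIDATE:P1(v=15,ok=F), TRANSFORM:-, EMIT:-] out:-; in:P2
Tick 3: [PARSE:-, VALIDATE:P2(v=3,ok=F), TRANSFORM:P1(v=0,ok=F), EMIT:-] out:-; in:-
Tick 4: [PARSE:P3(v=8,ok=F), VALIDATE:-, TRANSFORM:P2(v=0,ok=F), EMIT:P1(v=0,ok=F)] out:-; in:P3
Tick 5: [PARSE:P4(v=9,ok=F), VALIDATE:P3(v=8,ok=F), TRANSFORM:-, EMIT:P2(v=0,ok=F)] out:P1(v=0); in:P4
Tick 6: [PARSE:P5(v=10,ok=F), VALIDATE:P4(v=9,ok=T), TRANSFORM:P3(v=0,ok=F), EMIT:-] out:P2(v=0); in:P5
Tick 7: [PARSE:-, VALIDATE:P5(v=10,ok=F), TRANSFORM:P4(v=45,ok=T), EMIT:P3(v=0,ok=F)] out:-; in:-
Tick 8: [PARSE:P6(v=4,ok=F), VALIDATE:-, TRANSFORM:P5(v=0,ok=F), EMIT:P4(v=45,ok=T)] out:P3(v=0); in:P6
Tick 9: [PARSE:-, VALIDATE:P6(v=4,ok=F), TRANSFORM:-, EMIT:P5(v=0,ok=F)] out:P4(v=45); in:-
Tick 10: [PARSE:-, VALIDATE:-, TRANSFORM:P6(v=0,ok=F), EMIT:-] out:P5(v=0); in:-
Tick 11: [PARSE:-, VALIDATE:-, TRANSFORM:-, EMIT:P6(v=0,ok=F)] out:-; in:-
Tick 12: [PARSE:-, VALIDATE:-, TRANSFORM:-, EMIT:-] out:P6(v=0); in:-
P1: arrives tick 1, valid=False (id=1, id%4=1), emit tick 5, final value 0

Answer: 5 0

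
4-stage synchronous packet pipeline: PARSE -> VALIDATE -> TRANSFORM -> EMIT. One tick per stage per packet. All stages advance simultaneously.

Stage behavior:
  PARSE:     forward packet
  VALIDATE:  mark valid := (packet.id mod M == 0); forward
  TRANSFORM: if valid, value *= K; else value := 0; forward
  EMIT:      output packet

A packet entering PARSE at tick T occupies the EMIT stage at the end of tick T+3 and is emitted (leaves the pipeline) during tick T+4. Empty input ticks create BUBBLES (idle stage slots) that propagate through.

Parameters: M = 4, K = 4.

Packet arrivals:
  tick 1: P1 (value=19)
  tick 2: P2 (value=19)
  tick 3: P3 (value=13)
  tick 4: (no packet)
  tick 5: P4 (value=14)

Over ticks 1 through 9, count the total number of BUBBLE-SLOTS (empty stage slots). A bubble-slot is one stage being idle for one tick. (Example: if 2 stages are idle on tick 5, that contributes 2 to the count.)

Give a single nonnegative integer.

Answer: 20

Derivation:
Tick 1: [PARSE:P1(v=19,ok=F), VALIDATE:-, TRANSFORM:-, EMIT:-] out:-; bubbles=3
Tick 2: [PARSE:P2(v=19,ok=F), VALIDATE:P1(v=19,ok=F), TRANSFORM:-, EMIT:-] out:-; bubbles=2
Tick 3: [PARSE:P3(v=13,ok=F), VALIDATE:P2(v=19,ok=F), TRANSFORM:P1(v=0,ok=F), EMIT:-] out:-; bubbles=1
Tick 4: [PARSE:-, VALIDATE:P3(v=13,ok=F), TRANSFORM:P2(v=0,ok=F), EMIT:P1(v=0,ok=F)] out:-; bubbles=1
Tick 5: [PARSE:P4(v=14,ok=F), VALIDATE:-, TRANSFORM:P3(v=0,ok=F), EMIT:P2(v=0,ok=F)] out:P1(v=0); bubbles=1
Tick 6: [PARSE:-, VALIDATE:P4(v=14,ok=T), TRANSFORM:-, EMIT:P3(v=0,ok=F)] out:P2(v=0); bubbles=2
Tick 7: [PARSE:-, VALIDATE:-, TRANSFORM:P4(v=56,ok=T), EMIT:-] out:P3(v=0); bubbles=3
Tick 8: [PARSE:-, VALIDATE:-, TRANSFORM:-, EMIT:P4(v=56,ok=T)] out:-; bubbles=3
Tick 9: [PARSE:-, VALIDATE:-, TRANSFORM:-, EMIT:-] out:P4(v=56); bubbles=4
Total bubble-slots: 20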